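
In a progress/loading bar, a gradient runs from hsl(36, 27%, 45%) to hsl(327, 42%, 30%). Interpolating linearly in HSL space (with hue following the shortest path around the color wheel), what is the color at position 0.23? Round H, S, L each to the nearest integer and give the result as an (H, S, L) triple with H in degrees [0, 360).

Hue: 327 − 36 = 291°, but |291| > 180 so the shorter arc goes the other way: Δh = 291 − 360 = -69°.
H = 36 + 0.23 × (-69) = 20.13 → 20°
S = 27 + 0.23 × (42 − 27) = 30.45 → 30%
L = 45 + 0.23 × (30 − 45) = 41.55 → 42%

(20, 30, 42)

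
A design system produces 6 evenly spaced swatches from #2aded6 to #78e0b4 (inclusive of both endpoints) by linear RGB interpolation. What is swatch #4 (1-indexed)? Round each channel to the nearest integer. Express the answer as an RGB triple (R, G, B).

(89, 223, 194)

With 6 swatches and endpoints inclusive, swatch 4 sits at t = (4 − 1)/(6 − 1) = 3/5 ≈ 0.6.
#2aded6 → (42, 222, 214); #78e0b4 → (120, 224, 180).
R = 42 + 0.6 × (120 − 42) = 88.8 → 89
G = 222 + 0.6 × (224 − 222) = 223.2 → 223
B = 214 + 0.6 × (180 − 214) = 193.6 → 194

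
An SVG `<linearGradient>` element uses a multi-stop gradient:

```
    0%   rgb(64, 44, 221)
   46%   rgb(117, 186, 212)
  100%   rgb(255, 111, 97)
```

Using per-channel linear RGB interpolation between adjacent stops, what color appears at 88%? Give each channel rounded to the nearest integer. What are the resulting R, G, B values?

(224, 128, 123)

88% lies between the 46% and 100% stops, so the local fraction is t = (88 − 46)/(100 − 46) = 42/54 ≈ 0.7778.
R = 117 + 0.7778 × (255 − 117) = 224.336 → 224
G = 186 + 0.7778 × (111 − 186) = 127.665 → 128
B = 212 + 0.7778 × (97 − 212) = 122.553 → 123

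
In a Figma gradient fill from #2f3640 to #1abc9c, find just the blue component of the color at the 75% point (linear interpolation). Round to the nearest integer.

133

B₁ = 64 (from #2f3640), B₂ = 156 (from #1abc9c).
B = 64 + 0.75 × (156 − 64) = 133 → 133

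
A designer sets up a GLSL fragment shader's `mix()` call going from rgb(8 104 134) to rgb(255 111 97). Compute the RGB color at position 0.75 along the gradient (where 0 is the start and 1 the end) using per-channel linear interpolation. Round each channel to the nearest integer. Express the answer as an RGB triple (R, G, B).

R = 8 + 0.75 × (255 − 8) = 8 + 0.75 × 247 = 193.25 → 193
G = 104 + 0.75 × (111 − 104) = 104 + 0.75 × 7 = 109.25 → 109
B = 134 + 0.75 × (97 − 134) = 134 + 0.75 × -37 = 106.25 → 106

(193, 109, 106)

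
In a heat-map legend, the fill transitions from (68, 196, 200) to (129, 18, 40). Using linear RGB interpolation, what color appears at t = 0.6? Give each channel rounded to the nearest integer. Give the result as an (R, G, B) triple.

R = 68 + 0.6 × (129 − 68) = 68 + 0.6 × 61 = 104.6 → 105
G = 196 + 0.6 × (18 − 196) = 196 + 0.6 × -178 = 89.2 → 89
B = 200 + 0.6 × (40 − 200) = 200 + 0.6 × -160 = 104 → 104
So the blended color is (105, 89, 104), about #695968.

(105, 89, 104)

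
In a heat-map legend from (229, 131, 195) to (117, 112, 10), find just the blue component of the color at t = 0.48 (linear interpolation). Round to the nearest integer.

106

B = 195 + 0.48 × (10 − 195) = 106.2 → 106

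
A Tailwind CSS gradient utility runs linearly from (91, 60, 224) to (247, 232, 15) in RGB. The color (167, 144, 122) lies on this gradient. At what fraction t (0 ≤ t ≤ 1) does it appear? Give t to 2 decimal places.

Invert the lerp on the B channel (largest span, 209): t = (122 − 224) / (15 − 224) = -102/-209 = 0.48804.
Check on R: (167 − 91)/(247 − 91) = 0.4872 ✓

0.49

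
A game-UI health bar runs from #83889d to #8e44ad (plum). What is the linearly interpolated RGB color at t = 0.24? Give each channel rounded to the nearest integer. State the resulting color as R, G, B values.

(134, 120, 161)

#83889d → (131, 136, 157); #8e44ad → (142, 68, 173).
R = 131 + 0.24 × (142 − 131) = 131 + 0.24 × 11 = 133.64 → 134
G = 136 + 0.24 × (68 − 136) = 136 + 0.24 × -68 = 119.68 → 120
B = 157 + 0.24 × (173 − 157) = 157 + 0.24 × 16 = 160.84 → 161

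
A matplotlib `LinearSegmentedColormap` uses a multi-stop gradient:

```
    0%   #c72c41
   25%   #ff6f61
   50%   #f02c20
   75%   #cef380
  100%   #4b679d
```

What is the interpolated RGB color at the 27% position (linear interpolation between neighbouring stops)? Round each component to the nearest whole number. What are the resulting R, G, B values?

(254, 106, 92)

27% lies between the 25% and 50% stops, so the local fraction is t = (27 − 25)/(50 − 25) = 2/25 ≈ 0.08.
#ff6f61 → (255, 111, 97); #f02c20 → (240, 44, 32).
R = 255 + 0.08 × (240 − 255) = 253.8 → 254
G = 111 + 0.08 × (44 − 111) = 105.64 → 106
B = 97 + 0.08 × (32 − 97) = 91.8 → 92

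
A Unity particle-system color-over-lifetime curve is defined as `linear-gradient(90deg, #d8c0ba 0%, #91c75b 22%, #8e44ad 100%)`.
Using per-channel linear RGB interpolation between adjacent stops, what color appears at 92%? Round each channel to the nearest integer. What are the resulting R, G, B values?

(142, 81, 165)

92% lies between the 22% and 100% stops, so the local fraction is t = (92 − 22)/(100 − 22) = 70/78 ≈ 0.8974.
#91c75b → (145, 199, 91); #8e44ad → (142, 68, 173).
R = 145 + 0.8974 × (142 − 145) = 142.308 → 142
G = 199 + 0.8974 × (68 − 199) = 81.441 → 81
B = 91 + 0.8974 × (173 − 91) = 164.587 → 165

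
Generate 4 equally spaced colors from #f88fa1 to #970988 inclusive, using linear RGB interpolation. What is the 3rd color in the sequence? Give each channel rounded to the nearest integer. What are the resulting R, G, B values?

With 4 swatches and endpoints inclusive, swatch 3 sits at t = (3 − 1)/(4 − 1) = 2/3 ≈ 0.6667.
#f88fa1 → (248, 143, 161); #970988 → (151, 9, 136).
R = 248 + 0.6667 × (151 − 248) = 183.33 → 183
G = 143 + 0.6667 × (9 − 143) = 53.662 → 54
B = 161 + 0.6667 × (136 − 161) = 144.333 → 144

(183, 54, 144)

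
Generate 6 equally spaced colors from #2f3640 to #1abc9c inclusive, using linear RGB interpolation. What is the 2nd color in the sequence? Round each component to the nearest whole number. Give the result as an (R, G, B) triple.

With 6 swatches and endpoints inclusive, swatch 2 sits at t = (2 − 1)/(6 − 1) = 1/5 ≈ 0.2.
#2f3640 → (47, 54, 64); #1abc9c → (26, 188, 156).
R = 47 + 0.2 × (26 − 47) = 42.8 → 43
G = 54 + 0.2 × (188 − 54) = 80.8 → 81
B = 64 + 0.2 × (156 − 64) = 82.4 → 82

(43, 81, 82)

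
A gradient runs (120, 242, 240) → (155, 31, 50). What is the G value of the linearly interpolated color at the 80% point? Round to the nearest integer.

G = 242 + 0.8 × (31 − 242) = 73.2 → 73

73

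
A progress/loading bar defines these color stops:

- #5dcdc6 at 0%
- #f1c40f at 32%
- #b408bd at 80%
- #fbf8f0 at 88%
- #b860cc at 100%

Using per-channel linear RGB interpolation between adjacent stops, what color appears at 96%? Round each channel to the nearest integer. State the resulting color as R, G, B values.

96% lies between the 88% and 100% stops, so the local fraction is t = (96 − 88)/(100 − 88) = 8/12 ≈ 0.6667.
#fbf8f0 → (251, 248, 240); #b860cc → (184, 96, 204).
R = 251 + 0.6667 × (184 − 251) = 206.331 → 206
G = 248 + 0.6667 × (96 − 248) = 146.662 → 147
B = 240 + 0.6667 × (204 − 240) = 215.999 → 216

(206, 147, 216)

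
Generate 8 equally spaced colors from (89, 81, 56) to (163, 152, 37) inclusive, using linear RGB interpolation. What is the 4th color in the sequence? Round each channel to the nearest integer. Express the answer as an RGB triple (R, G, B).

With 8 swatches and endpoints inclusive, swatch 4 sits at t = (4 − 1)/(8 − 1) = 3/7 ≈ 0.4286.
R = 89 + 0.4286 × (163 − 89) = 120.716 → 121
G = 81 + 0.4286 × (152 − 81) = 111.431 → 111
B = 56 + 0.4286 × (37 − 56) = 47.857 → 48

(121, 111, 48)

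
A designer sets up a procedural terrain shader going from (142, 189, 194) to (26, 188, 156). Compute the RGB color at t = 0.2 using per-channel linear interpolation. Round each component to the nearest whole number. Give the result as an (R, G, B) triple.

R = 142 + 0.2 × (26 − 142) = 142 + 0.2 × -116 = 118.8 → 119
G = 189 + 0.2 × (188 − 189) = 189 + 0.2 × -1 = 188.8 → 189
B = 194 + 0.2 × (156 − 194) = 194 + 0.2 × -38 = 186.4 → 186
So the blended color is (119, 189, 186), about #77bdba.

(119, 189, 186)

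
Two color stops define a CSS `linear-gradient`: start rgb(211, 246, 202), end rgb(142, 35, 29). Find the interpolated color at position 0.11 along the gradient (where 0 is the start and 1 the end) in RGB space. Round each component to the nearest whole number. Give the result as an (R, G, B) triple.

(203, 223, 183)

R = 211 + 0.11 × (142 − 211) = 211 + 0.11 × -69 = 203.41 → 203
G = 246 + 0.11 × (35 − 246) = 246 + 0.11 × -211 = 222.79 → 223
B = 202 + 0.11 × (29 − 202) = 202 + 0.11 × -173 = 182.97 → 183
So the blended color is (203, 223, 183), about #cbdfb7.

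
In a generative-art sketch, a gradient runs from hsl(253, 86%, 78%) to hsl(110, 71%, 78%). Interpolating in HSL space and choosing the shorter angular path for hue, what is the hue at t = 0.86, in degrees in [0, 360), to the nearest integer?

130

Hue arc: Δh = 110 − 253 = -143° (|Δh| ≤ 180, already the shorter path).
H = 253 + 0.86 × (-143) = 130.02 → 130°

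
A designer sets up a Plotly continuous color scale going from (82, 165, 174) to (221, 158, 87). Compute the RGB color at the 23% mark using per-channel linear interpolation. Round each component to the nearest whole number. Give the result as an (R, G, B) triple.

(114, 163, 154)

23% corresponds to t = 0.23.
R = 82 + 0.23 × (221 − 82) = 82 + 0.23 × 139 = 113.97 → 114
G = 165 + 0.23 × (158 − 165) = 165 + 0.23 × -7 = 163.39 → 163
B = 174 + 0.23 × (87 − 174) = 174 + 0.23 × -87 = 153.99 → 154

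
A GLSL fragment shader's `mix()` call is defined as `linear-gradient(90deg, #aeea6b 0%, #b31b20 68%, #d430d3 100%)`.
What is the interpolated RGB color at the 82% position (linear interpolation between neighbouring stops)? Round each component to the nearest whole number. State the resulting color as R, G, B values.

(193, 36, 110)

82% lies between the 68% and 100% stops, so the local fraction is t = (82 − 68)/(100 − 68) = 14/32 ≈ 0.4375.
#b31b20 → (179, 27, 32); #d430d3 → (212, 48, 211).
R = 179 + 0.4375 × (212 − 179) = 193.438 → 193
G = 27 + 0.4375 × (48 − 27) = 36.188 → 36
B = 32 + 0.4375 × (211 − 32) = 110.312 → 110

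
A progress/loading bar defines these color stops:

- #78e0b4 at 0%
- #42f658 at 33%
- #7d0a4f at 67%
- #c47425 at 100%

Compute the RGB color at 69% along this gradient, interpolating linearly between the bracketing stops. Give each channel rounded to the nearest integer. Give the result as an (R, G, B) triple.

69% lies between the 67% and 100% stops, so the local fraction is t = (69 − 67)/(100 − 67) = 2/33 ≈ 0.0606.
#7d0a4f → (125, 10, 79); #c47425 → (196, 116, 37).
R = 125 + 0.0606 × (196 − 125) = 129.303 → 129
G = 10 + 0.0606 × (116 − 10) = 16.424 → 16
B = 79 + 0.0606 × (37 − 79) = 76.455 → 76

(129, 16, 76)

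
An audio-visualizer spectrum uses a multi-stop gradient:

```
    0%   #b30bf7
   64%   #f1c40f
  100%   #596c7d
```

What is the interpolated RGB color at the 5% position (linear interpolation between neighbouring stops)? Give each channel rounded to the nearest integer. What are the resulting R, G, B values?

5% lies between the 0% and 64% stops, so the local fraction is t = (5 − 0)/(64 − 0) = 5/64 ≈ 0.0781.
#b30bf7 → (179, 11, 247); #f1c40f → (241, 196, 15).
R = 179 + 0.0781 × (241 − 179) = 183.842 → 184
G = 11 + 0.0781 × (196 − 11) = 25.449 → 25
B = 247 + 0.0781 × (15 − 247) = 228.881 → 229

(184, 25, 229)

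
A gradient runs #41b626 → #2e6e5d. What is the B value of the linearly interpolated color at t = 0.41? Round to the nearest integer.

61

B₁ = 38 (from #41b626), B₂ = 93 (from #2e6e5d).
B = 38 + 0.41 × (93 − 38) = 60.55 → 61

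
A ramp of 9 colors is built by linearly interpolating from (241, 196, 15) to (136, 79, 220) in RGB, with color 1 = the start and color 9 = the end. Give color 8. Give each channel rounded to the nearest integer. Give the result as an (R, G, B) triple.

(149, 94, 194)

With 9 swatches and endpoints inclusive, swatch 8 sits at t = (8 − 1)/(9 − 1) = 7/8 ≈ 0.875.
R = 241 + 0.875 × (136 − 241) = 149.125 → 149
G = 196 + 0.875 × (79 − 196) = 93.625 → 94
B = 15 + 0.875 × (220 − 15) = 194.375 → 194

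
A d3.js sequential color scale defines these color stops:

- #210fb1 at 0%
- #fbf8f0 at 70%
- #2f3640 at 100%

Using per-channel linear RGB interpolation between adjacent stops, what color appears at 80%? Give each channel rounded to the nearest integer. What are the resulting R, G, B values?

(183, 183, 181)

80% lies between the 70% and 100% stops, so the local fraction is t = (80 − 70)/(100 − 70) = 10/30 ≈ 0.3333.
#fbf8f0 → (251, 248, 240); #2f3640 → (47, 54, 64).
R = 251 + 0.3333 × (47 − 251) = 183.007 → 183
G = 248 + 0.3333 × (54 − 248) = 183.34 → 183
B = 240 + 0.3333 × (64 − 240) = 181.339 → 181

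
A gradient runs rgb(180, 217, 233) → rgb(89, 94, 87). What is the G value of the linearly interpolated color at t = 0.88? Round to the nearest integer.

G = 217 + 0.88 × (94 − 217) = 108.76 → 109

109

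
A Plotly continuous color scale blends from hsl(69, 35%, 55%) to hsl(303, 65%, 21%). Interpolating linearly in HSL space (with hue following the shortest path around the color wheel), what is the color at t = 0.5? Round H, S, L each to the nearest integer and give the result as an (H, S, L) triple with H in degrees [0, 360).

(6, 50, 38)

Hue: 303 − 69 = 234°, but |234| > 180 so the shorter arc goes the other way: Δh = 234 − 360 = -126°.
H = 69 + 0.5 × (-126) = 6 → 6°
S = 35 + 0.5 × (65 − 35) = 50 → 50%
L = 55 + 0.5 × (21 − 55) = 38 → 38%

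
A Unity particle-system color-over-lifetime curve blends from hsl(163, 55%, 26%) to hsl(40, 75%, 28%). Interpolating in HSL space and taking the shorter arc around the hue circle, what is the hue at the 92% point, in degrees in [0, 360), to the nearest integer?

50

Hue arc: Δh = 40 − 163 = -123° (|Δh| ≤ 180, already the shorter path).
H = 163 + 0.92 × (-123) = 49.84 → 50°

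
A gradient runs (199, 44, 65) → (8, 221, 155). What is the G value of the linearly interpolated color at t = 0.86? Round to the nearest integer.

G = 44 + 0.86 × (221 − 44) = 196.22 → 196

196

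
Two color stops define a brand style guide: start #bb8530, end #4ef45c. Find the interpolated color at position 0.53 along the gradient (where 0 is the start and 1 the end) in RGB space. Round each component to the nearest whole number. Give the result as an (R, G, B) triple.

#bb8530 → (187, 133, 48); #4ef45c → (78, 244, 92).
R = 187 + 0.53 × (78 − 187) = 187 + 0.53 × -109 = 129.23 → 129
G = 133 + 0.53 × (244 − 133) = 133 + 0.53 × 111 = 191.83 → 192
B = 48 + 0.53 × (92 − 48) = 48 + 0.53 × 44 = 71.32 → 71

(129, 192, 71)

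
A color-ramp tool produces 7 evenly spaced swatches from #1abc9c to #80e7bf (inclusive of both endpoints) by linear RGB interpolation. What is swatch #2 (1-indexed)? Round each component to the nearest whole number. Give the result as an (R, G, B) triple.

With 7 swatches and endpoints inclusive, swatch 2 sits at t = (2 − 1)/(7 − 1) = 1/6 ≈ 0.1667.
#1abc9c → (26, 188, 156); #80e7bf → (128, 231, 191).
R = 26 + 0.1667 × (128 − 26) = 43.003 → 43
G = 188 + 0.1667 × (231 − 188) = 195.168 → 195
B = 156 + 0.1667 × (191 − 156) = 161.834 → 162

(43, 195, 162)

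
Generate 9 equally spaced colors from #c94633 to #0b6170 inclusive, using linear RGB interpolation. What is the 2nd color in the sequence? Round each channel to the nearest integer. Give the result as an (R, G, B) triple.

With 9 swatches and endpoints inclusive, swatch 2 sits at t = (2 − 1)/(9 − 1) = 1/8 ≈ 0.125.
#c94633 → (201, 70, 51); #0b6170 → (11, 97, 112).
R = 201 + 0.125 × (11 − 201) = 177.25 → 177
G = 70 + 0.125 × (97 − 70) = 73.375 → 73
B = 51 + 0.125 × (112 − 51) = 58.625 → 59

(177, 73, 59)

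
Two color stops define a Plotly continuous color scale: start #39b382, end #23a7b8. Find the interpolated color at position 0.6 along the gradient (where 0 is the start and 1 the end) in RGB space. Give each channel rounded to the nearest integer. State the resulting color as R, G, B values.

#39b382 → (57, 179, 130); #23a7b8 → (35, 167, 184).
R = 57 + 0.6 × (35 − 57) = 57 + 0.6 × -22 = 43.8 → 44
G = 179 + 0.6 × (167 − 179) = 179 + 0.6 × -12 = 171.8 → 172
B = 130 + 0.6 × (184 − 130) = 130 + 0.6 × 54 = 162.4 → 162

(44, 172, 162)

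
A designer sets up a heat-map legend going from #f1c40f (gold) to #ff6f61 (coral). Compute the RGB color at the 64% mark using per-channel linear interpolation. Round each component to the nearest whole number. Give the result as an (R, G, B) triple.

(250, 142, 67)

#f1c40f → (241, 196, 15); #ff6f61 → (255, 111, 97).
64% corresponds to t = 0.64.
R = 241 + 0.64 × (255 − 241) = 241 + 0.64 × 14 = 249.96 → 250
G = 196 + 0.64 × (111 − 196) = 196 + 0.64 × -85 = 141.6 → 142
B = 15 + 0.64 × (97 − 15) = 15 + 0.64 × 82 = 67.48 → 67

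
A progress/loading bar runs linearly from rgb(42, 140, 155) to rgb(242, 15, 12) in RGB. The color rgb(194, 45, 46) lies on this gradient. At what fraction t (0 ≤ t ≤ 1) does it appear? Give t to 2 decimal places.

0.76

Invert the lerp on the R channel (largest span, 200): t = (194 − 42) / (242 − 42) = 152/200 = 0.76.
Check on G: (45 − 140)/(15 − 140) = 0.76 ✓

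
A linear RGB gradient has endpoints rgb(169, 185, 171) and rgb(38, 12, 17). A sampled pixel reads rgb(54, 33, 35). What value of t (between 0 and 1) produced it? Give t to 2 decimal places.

Invert the lerp on the G channel (largest span, 173): t = (33 − 185) / (12 − 185) = -152/-173 = 0.87861.
Check on R: (54 − 169)/(38 − 169) = 0.8779 ✓

0.88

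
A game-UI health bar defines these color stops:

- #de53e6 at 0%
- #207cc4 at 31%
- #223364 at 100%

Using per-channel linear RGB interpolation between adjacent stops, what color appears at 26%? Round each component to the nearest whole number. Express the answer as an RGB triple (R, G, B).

(63, 117, 201)

26% lies between the 0% and 31% stops, so the local fraction is t = (26 − 0)/(31 − 0) = 26/31 ≈ 0.8387.
#de53e6 → (222, 83, 230); #207cc4 → (32, 124, 196).
R = 222 + 0.8387 × (32 − 222) = 62.647 → 63
G = 83 + 0.8387 × (124 − 83) = 117.387 → 117
B = 230 + 0.8387 × (196 − 230) = 201.484 → 201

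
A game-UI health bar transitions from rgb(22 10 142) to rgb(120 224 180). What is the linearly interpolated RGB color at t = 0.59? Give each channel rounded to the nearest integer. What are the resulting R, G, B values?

(80, 136, 164)

R = 22 + 0.59 × (120 − 22) = 22 + 0.59 × 98 = 79.82 → 80
G = 10 + 0.59 × (224 − 10) = 10 + 0.59 × 214 = 136.26 → 136
B = 142 + 0.59 × (180 − 142) = 142 + 0.59 × 38 = 164.42 → 164
So the blended color is (80, 136, 164), about #5088a4.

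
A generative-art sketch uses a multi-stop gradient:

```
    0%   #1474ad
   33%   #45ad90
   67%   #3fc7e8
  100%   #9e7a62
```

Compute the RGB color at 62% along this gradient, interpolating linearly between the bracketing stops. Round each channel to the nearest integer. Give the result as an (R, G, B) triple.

62% lies between the 33% and 67% stops, so the local fraction is t = (62 − 33)/(67 − 33) = 29/34 ≈ 0.8529.
#45ad90 → (69, 173, 144); #3fc7e8 → (63, 199, 232).
R = 69 + 0.8529 × (63 − 69) = 63.883 → 64
G = 173 + 0.8529 × (199 − 173) = 195.175 → 195
B = 144 + 0.8529 × (232 − 144) = 219.055 → 219

(64, 195, 219)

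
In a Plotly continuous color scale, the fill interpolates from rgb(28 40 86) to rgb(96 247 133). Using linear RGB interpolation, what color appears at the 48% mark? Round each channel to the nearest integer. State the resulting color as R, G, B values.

(61, 139, 109)

48% corresponds to t = 0.48.
R = 28 + 0.48 × (96 − 28) = 28 + 0.48 × 68 = 60.64 → 61
G = 40 + 0.48 × (247 − 40) = 40 + 0.48 × 207 = 139.36 → 139
B = 86 + 0.48 × (133 − 86) = 86 + 0.48 × 47 = 108.56 → 109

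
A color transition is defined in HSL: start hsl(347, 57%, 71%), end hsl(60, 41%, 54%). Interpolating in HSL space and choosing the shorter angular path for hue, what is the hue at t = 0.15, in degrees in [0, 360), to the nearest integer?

Hue: 60 − 347 = -287°, but |-287| > 180 so the shorter arc goes the other way: Δh = -287 + 360 = 73°.
H = 347 + 0.15 × (73) = 357.95 → 358°

358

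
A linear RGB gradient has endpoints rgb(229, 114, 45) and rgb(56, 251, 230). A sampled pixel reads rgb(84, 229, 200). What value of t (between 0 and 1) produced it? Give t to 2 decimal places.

Invert the lerp on the B channel (largest span, 185): t = (200 − 45) / (230 − 45) = 155/185 = 0.83784.
Check on R: (84 − 229)/(56 − 229) = 0.8382 ✓

0.84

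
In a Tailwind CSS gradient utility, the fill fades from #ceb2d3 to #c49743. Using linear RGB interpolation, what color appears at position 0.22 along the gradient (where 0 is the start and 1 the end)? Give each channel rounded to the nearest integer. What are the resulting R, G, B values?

#ceb2d3 → (206, 178, 211); #c49743 → (196, 151, 67).
R = 206 + 0.22 × (196 − 206) = 206 + 0.22 × -10 = 203.8 → 204
G = 178 + 0.22 × (151 − 178) = 178 + 0.22 × -27 = 172.06 → 172
B = 211 + 0.22 × (67 − 211) = 211 + 0.22 × -144 = 179.32 → 179

(204, 172, 179)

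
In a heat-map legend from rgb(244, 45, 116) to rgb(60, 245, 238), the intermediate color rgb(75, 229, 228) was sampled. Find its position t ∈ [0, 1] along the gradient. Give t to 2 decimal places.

Invert the lerp on the G channel (largest span, 200): t = (229 − 45) / (245 − 45) = 184/200 = 0.92.
Check on R: (75 − 244)/(60 − 244) = 0.9185 ✓

0.92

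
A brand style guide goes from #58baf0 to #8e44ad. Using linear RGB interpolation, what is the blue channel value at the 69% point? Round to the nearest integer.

B₁ = 240 (from #58baf0), B₂ = 173 (from #8e44ad).
B = 240 + 0.69 × (173 − 240) = 193.77 → 194

194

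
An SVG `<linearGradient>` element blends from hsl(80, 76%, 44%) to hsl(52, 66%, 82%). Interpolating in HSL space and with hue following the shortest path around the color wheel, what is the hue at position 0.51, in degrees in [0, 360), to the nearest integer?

66

Hue arc: Δh = 52 − 80 = -28° (|Δh| ≤ 180, already the shorter path).
H = 80 + 0.51 × (-28) = 65.72 → 66°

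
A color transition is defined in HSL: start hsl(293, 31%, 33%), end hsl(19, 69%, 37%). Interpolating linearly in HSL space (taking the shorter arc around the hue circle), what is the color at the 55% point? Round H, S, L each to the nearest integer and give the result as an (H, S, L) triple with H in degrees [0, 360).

Hue: 19 − 293 = -274°, but |-274| > 180 so the shorter arc goes the other way: Δh = -274 + 360 = 86°.
H = 293 + 0.55 × (86) = 340.3 → 340°
S = 31 + 0.55 × (69 − 31) = 51.9 → 52%
L = 33 + 0.55 × (37 − 33) = 35.2 → 35%

(340, 52, 35)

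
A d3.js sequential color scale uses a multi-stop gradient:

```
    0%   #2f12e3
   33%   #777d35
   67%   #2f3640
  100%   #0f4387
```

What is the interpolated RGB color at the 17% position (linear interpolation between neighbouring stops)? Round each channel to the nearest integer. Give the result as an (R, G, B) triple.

(84, 73, 137)

17% lies between the 0% and 33% stops, so the local fraction is t = (17 − 0)/(33 − 0) = 17/33 ≈ 0.5152.
#2f12e3 → (47, 18, 227); #777d35 → (119, 125, 53).
R = 47 + 0.5152 × (119 − 47) = 84.094 → 84
G = 18 + 0.5152 × (125 − 18) = 73.126 → 73
B = 227 + 0.5152 × (53 − 227) = 137.355 → 137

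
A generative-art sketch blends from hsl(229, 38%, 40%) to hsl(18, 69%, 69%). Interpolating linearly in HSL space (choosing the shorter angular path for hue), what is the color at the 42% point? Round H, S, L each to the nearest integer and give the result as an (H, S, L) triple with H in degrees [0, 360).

Hue: 18 − 229 = -211°, but |-211| > 180 so the shorter arc goes the other way: Δh = -211 + 360 = 149°.
H = 229 + 0.42 × (149) = 291.58 → 292°
S = 38 + 0.42 × (69 − 38) = 51.02 → 51%
L = 40 + 0.42 × (69 − 40) = 52.18 → 52%

(292, 51, 52)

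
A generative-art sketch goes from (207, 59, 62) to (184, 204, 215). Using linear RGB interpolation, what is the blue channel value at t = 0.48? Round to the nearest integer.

135

B = 62 + 0.48 × (215 − 62) = 135.44 → 135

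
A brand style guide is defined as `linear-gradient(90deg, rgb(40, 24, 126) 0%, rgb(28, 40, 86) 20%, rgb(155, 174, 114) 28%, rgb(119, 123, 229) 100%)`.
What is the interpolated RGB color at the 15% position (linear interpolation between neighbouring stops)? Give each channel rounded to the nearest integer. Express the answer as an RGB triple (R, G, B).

(31, 36, 96)

15% lies between the 0% and 20% stops, so the local fraction is t = (15 − 0)/(20 − 0) = 15/20 ≈ 0.75.
R = 40 + 0.75 × (28 − 40) = 31 → 31
G = 24 + 0.75 × (40 − 24) = 36 → 36
B = 126 + 0.75 × (86 − 126) = 96 → 96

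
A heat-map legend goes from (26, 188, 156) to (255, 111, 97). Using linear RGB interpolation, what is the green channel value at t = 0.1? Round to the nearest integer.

G = 188 + 0.1 × (111 − 188) = 180.3 → 180

180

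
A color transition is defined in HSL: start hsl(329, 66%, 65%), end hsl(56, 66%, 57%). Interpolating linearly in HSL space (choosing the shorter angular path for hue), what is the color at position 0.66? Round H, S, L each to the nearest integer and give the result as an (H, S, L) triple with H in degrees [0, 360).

(26, 66, 60)

Hue: 56 − 329 = -273°, but |-273| > 180 so the shorter arc goes the other way: Δh = -273 + 360 = 87°.
H = 329 + 0.66 × (87) = 386.42 → 386 → 386 mod 360 = 26°
S = 66 + 0.66 × (66 − 66) = 66 → 66%
L = 65 + 0.66 × (57 − 65) = 59.72 → 60%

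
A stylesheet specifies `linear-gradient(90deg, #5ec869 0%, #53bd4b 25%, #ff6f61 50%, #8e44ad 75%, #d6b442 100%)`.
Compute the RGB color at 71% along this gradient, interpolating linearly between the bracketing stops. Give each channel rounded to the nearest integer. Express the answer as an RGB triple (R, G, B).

71% lies between the 50% and 75% stops, so the local fraction is t = (71 − 50)/(75 − 50) = 21/25 ≈ 0.84.
#ff6f61 → (255, 111, 97); #8e44ad → (142, 68, 173).
R = 255 + 0.84 × (142 − 255) = 160.08 → 160
G = 111 + 0.84 × (68 − 111) = 74.88 → 75
B = 97 + 0.84 × (173 − 97) = 160.84 → 161

(160, 75, 161)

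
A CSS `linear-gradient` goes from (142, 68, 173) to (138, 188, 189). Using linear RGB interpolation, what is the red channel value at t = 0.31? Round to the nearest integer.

141

R = 142 + 0.31 × (138 − 142) = 140.76 → 141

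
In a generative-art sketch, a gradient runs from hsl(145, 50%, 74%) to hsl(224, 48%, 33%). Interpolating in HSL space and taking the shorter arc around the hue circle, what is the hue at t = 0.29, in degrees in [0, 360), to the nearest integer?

Hue arc: Δh = 224 − 145 = 79° (|Δh| ≤ 180, already the shorter path).
H = 145 + 0.29 × (79) = 167.91 → 168°

168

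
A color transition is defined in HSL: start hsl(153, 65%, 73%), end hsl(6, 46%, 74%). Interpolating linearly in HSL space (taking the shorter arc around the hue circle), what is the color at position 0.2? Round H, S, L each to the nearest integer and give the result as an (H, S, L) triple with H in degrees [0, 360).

(124, 61, 73)

Hue arc: Δh = 6 − 153 = -147° (|Δh| ≤ 180, already the shorter path).
H = 153 + 0.2 × (-147) = 123.6 → 124°
S = 65 + 0.2 × (46 − 65) = 61.2 → 61%
L = 73 + 0.2 × (74 − 73) = 73.2 → 73%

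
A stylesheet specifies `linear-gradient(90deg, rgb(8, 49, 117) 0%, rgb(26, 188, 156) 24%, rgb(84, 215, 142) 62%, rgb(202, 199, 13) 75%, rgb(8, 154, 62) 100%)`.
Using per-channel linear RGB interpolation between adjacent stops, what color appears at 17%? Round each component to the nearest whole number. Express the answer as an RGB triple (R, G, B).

(21, 147, 145)

17% lies between the 0% and 24% stops, so the local fraction is t = (17 − 0)/(24 − 0) = 17/24 ≈ 0.7083.
R = 8 + 0.7083 × (26 − 8) = 20.749 → 21
G = 49 + 0.7083 × (188 − 49) = 147.454 → 147
B = 117 + 0.7083 × (156 − 117) = 144.624 → 145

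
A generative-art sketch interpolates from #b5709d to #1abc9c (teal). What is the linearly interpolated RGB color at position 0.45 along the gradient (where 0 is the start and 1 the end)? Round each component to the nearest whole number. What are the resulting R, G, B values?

(111, 146, 157)

#b5709d → (181, 112, 157); #1abc9c → (26, 188, 156).
R = 181 + 0.45 × (26 − 181) = 181 + 0.45 × -155 = 111.25 → 111
G = 112 + 0.45 × (188 − 112) = 112 + 0.45 × 76 = 146.2 → 146
B = 157 + 0.45 × (156 − 157) = 157 + 0.45 × -1 = 156.55 → 157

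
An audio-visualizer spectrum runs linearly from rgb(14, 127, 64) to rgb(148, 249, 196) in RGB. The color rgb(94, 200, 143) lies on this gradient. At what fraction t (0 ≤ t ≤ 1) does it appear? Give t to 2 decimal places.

0.60

Invert the lerp on the R channel (largest span, 134): t = (94 − 14) / (148 − 14) = 80/134 = 0.59701.
Check on G: (200 − 127)/(249 − 127) = 0.5984 ✓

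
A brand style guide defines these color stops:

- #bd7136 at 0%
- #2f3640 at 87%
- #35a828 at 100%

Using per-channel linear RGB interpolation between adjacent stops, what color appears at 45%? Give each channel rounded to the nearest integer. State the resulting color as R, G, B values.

(116, 82, 59)

45% lies between the 0% and 87% stops, so the local fraction is t = (45 − 0)/(87 − 0) = 45/87 ≈ 0.5172.
#bd7136 → (189, 113, 54); #2f3640 → (47, 54, 64).
R = 189 + 0.5172 × (47 − 189) = 115.558 → 116
G = 113 + 0.5172 × (54 − 113) = 82.485 → 82
B = 54 + 0.5172 × (64 − 54) = 59.172 → 59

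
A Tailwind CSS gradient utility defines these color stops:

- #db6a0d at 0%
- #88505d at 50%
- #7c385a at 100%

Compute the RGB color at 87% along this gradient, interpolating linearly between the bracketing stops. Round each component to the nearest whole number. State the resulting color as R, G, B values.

(127, 62, 91)

87% lies between the 50% and 100% stops, so the local fraction is t = (87 − 50)/(100 − 50) = 37/50 ≈ 0.74.
#88505d → (136, 80, 93); #7c385a → (124, 56, 90).
R = 136 + 0.74 × (124 − 136) = 127.12 → 127
G = 80 + 0.74 × (56 − 80) = 62.24 → 62
B = 93 + 0.74 × (90 − 93) = 90.78 → 91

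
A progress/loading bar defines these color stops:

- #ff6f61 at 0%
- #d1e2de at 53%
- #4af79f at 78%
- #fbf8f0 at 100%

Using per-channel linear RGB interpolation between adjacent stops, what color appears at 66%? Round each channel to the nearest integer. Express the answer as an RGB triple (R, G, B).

(139, 237, 189)

66% lies between the 53% and 78% stops, so the local fraction is t = (66 − 53)/(78 − 53) = 13/25 ≈ 0.52.
#d1e2de → (209, 226, 222); #4af79f → (74, 247, 159).
R = 209 + 0.52 × (74 − 209) = 138.8 → 139
G = 226 + 0.52 × (247 − 226) = 236.92 → 237
B = 222 + 0.52 × (159 − 222) = 189.24 → 189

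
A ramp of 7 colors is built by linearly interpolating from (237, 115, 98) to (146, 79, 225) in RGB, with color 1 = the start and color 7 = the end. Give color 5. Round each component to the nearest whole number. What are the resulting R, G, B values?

(176, 91, 183)

With 7 swatches and endpoints inclusive, swatch 5 sits at t = (5 − 1)/(7 − 1) = 4/6 ≈ 0.6667.
R = 237 + 0.6667 × (146 − 237) = 176.33 → 176
G = 115 + 0.6667 × (79 − 115) = 90.999 → 91
B = 98 + 0.6667 × (225 − 98) = 182.671 → 183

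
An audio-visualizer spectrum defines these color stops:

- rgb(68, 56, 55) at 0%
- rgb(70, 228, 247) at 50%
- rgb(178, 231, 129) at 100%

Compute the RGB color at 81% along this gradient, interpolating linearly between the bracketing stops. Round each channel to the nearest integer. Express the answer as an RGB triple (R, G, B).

81% lies between the 50% and 100% stops, so the local fraction is t = (81 − 50)/(100 − 50) = 31/50 ≈ 0.62.
R = 70 + 0.62 × (178 − 70) = 136.96 → 137
G = 228 + 0.62 × (231 − 228) = 229.86 → 230
B = 247 + 0.62 × (129 − 247) = 173.84 → 174

(137, 230, 174)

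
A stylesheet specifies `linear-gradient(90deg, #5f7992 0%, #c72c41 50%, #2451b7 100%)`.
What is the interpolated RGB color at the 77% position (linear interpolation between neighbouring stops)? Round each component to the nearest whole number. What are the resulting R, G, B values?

77% lies between the 50% and 100% stops, so the local fraction is t = (77 − 50)/(100 − 50) = 27/50 ≈ 0.54.
#c72c41 → (199, 44, 65); #2451b7 → (36, 81, 183).
R = 199 + 0.54 × (36 − 199) = 110.98 → 111
G = 44 + 0.54 × (81 − 44) = 63.98 → 64
B = 65 + 0.54 × (183 − 65) = 128.72 → 129

(111, 64, 129)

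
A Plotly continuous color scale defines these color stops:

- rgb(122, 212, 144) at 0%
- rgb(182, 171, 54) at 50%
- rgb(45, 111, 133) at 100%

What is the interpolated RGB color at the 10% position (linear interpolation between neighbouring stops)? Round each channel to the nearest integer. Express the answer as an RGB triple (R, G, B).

(134, 204, 126)

10% lies between the 0% and 50% stops, so the local fraction is t = (10 − 0)/(50 − 0) = 10/50 ≈ 0.2.
R = 122 + 0.2 × (182 − 122) = 134 → 134
G = 212 + 0.2 × (171 − 212) = 203.8 → 204
B = 144 + 0.2 × (54 − 144) = 126 → 126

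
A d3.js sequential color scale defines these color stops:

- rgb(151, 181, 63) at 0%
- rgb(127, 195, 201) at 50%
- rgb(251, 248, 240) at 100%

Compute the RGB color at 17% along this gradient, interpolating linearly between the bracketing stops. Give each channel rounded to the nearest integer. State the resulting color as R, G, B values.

(143, 186, 110)

17% lies between the 0% and 50% stops, so the local fraction is t = (17 − 0)/(50 − 0) = 17/50 ≈ 0.34.
R = 151 + 0.34 × (127 − 151) = 142.84 → 143
G = 181 + 0.34 × (195 − 181) = 185.76 → 186
B = 63 + 0.34 × (201 − 63) = 109.92 → 110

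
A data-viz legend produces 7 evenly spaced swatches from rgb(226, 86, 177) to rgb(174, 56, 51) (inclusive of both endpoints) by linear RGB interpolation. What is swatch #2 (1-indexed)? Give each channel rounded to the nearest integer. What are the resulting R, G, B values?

(217, 81, 156)

With 7 swatches and endpoints inclusive, swatch 2 sits at t = (2 − 1)/(7 − 1) = 1/6 ≈ 0.1667.
R = 226 + 0.1667 × (174 − 226) = 217.332 → 217
G = 86 + 0.1667 × (56 − 86) = 80.999 → 81
B = 177 + 0.1667 × (51 − 177) = 155.996 → 156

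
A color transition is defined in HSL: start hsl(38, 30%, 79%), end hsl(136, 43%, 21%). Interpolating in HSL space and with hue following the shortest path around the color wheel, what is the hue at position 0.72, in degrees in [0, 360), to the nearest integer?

Hue arc: Δh = 136 − 38 = 98° (|Δh| ≤ 180, already the shorter path).
H = 38 + 0.72 × (98) = 108.56 → 109°

109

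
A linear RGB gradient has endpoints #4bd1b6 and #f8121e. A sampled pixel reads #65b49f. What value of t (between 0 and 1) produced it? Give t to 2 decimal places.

0.15

Invert the lerp on the G channel (largest span, 191): t = (180 − 209) / (18 − 209) = -29/-191 = 0.15183.
Check on R: (101 − 75)/(248 − 75) = 0.1503 ✓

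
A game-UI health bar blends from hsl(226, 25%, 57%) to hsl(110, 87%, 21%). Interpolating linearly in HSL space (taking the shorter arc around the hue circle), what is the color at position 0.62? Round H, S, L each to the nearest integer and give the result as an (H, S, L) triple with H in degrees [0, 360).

Hue arc: Δh = 110 − 226 = -116° (|Δh| ≤ 180, already the shorter path).
H = 226 + 0.62 × (-116) = 154.08 → 154°
S = 25 + 0.62 × (87 − 25) = 63.44 → 63%
L = 57 + 0.62 × (21 − 57) = 34.68 → 35%

(154, 63, 35)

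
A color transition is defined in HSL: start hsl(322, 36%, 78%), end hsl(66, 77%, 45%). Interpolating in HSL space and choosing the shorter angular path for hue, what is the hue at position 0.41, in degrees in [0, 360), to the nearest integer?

Hue: 66 − 322 = -256°, but |-256| > 180 so the shorter arc goes the other way: Δh = -256 + 360 = 104°.
H = 322 + 0.41 × (104) = 364.64 → 365 → 365 mod 360 = 5°

5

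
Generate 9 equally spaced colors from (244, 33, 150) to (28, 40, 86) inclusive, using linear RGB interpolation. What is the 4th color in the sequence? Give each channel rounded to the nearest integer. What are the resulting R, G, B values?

(163, 36, 126)

With 9 swatches and endpoints inclusive, swatch 4 sits at t = (4 − 1)/(9 − 1) = 3/8 ≈ 0.375.
R = 244 + 0.375 × (28 − 244) = 163 → 163
G = 33 + 0.375 × (40 − 33) = 35.625 → 36
B = 150 + 0.375 × (86 − 150) = 126 → 126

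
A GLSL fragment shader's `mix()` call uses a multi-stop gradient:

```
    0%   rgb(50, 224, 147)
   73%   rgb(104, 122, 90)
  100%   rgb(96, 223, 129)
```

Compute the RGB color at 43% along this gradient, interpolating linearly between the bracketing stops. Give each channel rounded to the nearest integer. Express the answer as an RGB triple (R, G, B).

43% lies between the 0% and 73% stops, so the local fraction is t = (43 − 0)/(73 − 0) = 43/73 ≈ 0.589.
R = 50 + 0.589 × (104 − 50) = 81.806 → 82
G = 224 + 0.589 × (122 − 224) = 163.922 → 164
B = 147 + 0.589 × (90 − 147) = 113.427 → 113

(82, 164, 113)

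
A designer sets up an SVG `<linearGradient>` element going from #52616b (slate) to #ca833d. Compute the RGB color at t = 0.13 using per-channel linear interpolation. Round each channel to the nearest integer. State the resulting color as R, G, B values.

(98, 101, 101)

#52616b → (82, 97, 107); #ca833d → (202, 131, 61).
R = 82 + 0.13 × (202 − 82) = 82 + 0.13 × 120 = 97.6 → 98
G = 97 + 0.13 × (131 − 97) = 97 + 0.13 × 34 = 101.42 → 101
B = 107 + 0.13 × (61 − 107) = 107 + 0.13 × -46 = 101.02 → 101
So the blended color is (98, 101, 101), about #626565.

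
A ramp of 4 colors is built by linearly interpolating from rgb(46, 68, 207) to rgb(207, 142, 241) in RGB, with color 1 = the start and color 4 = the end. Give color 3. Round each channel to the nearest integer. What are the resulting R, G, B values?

With 4 swatches and endpoints inclusive, swatch 3 sits at t = (3 − 1)/(4 − 1) = 2/3 ≈ 0.6667.
R = 46 + 0.6667 × (207 − 46) = 153.339 → 153
G = 68 + 0.6667 × (142 − 68) = 117.336 → 117
B = 207 + 0.6667 × (241 − 207) = 229.668 → 230

(153, 117, 230)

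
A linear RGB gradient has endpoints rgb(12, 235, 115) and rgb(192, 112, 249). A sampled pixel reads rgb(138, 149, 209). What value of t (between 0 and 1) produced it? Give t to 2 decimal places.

Invert the lerp on the R channel (largest span, 180): t = (138 − 12) / (192 − 12) = 126/180 = 0.7.
Check on G: (149 − 235)/(112 − 235) = 0.6992 ✓

0.70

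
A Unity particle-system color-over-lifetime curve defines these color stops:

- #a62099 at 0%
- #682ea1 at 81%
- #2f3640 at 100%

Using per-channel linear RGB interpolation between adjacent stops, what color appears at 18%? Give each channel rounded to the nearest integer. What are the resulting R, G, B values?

(152, 35, 155)

18% lies between the 0% and 81% stops, so the local fraction is t = (18 − 0)/(81 − 0) = 18/81 ≈ 0.2222.
#a62099 → (166, 32, 153); #682ea1 → (104, 46, 161).
R = 166 + 0.2222 × (104 − 166) = 152.224 → 152
G = 32 + 0.2222 × (46 − 32) = 35.111 → 35
B = 153 + 0.2222 × (161 − 153) = 154.778 → 155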